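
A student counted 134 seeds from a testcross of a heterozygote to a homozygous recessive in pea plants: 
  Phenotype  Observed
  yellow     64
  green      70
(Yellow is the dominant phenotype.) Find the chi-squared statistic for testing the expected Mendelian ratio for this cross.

A testcross of a heterozygote (Aa × aa) gives a 1:1 phenotypic ratio.
Under the 1:1 hypothesis (Σ ratio = 2, N = 134):
  yellow: 134 × 1/2 = 67
  green: 134 × 1/2 = 67
χ² = Σ (O − E)² / E
  yellow: (64 − 67)² / 67 = 0.1343
  green: (70 − 67)² / 67 = 0.1343
χ² = 0.1343 + 0.1343 = 0.2686 ≈ 0.269

0.269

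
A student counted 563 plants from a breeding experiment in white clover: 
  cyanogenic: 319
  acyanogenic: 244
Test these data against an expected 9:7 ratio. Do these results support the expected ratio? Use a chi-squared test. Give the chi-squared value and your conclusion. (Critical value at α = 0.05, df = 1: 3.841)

Expected counts for N = 563 under a 9:7 ratio (total parts = 16):
  cyanogenic: 563 × 9/16 = 316.6875
  acyanogenic: 563 × 7/16 = 246.3125
χ² = Σ (O − E)² / E
  cyanogenic: (319 − 316.6875)² / 316.6875 = 0.0169
  acyanogenic: (244 − 246.3125)² / 246.3125 = 0.0217
χ² = 0.0169 + 0.0217 = 0.0386 ≈ 0.039
Degrees of freedom = 2 − 1 = 1; critical value at α = 0.05 is 3.841.
Since 0.039 < 3.841, we fail to reject the null hypothesis — the data are consistent with the 9:7 ratio.

0.039; consistent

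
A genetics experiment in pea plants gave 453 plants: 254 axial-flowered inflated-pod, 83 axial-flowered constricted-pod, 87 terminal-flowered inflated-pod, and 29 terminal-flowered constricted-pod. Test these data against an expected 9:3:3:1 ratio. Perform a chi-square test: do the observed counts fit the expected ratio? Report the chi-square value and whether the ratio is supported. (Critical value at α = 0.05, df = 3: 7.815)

0.114; consistent

The 9:3:3:1 ratio has 16 parts, so with N = 453 the expected counts are:
  axial-flowered inflated-pod: 453 × 9/16 = 254.8125
  axial-flowered constricted-pod: 453 × 3/16 = 84.9375
  terminal-flowered inflated-pod: 453 × 3/16 = 84.9375
  terminal-flowered constricted-pod: 453 × 1/16 = 28.3125
χ² = Σ (O − E)² / E
  axial-flowered inflated-pod: (254 − 254.8125)² / 254.8125 = 0.0026
  axial-flowered constricted-pod: (83 − 84.9375)² / 84.9375 = 0.0442
  terminal-flowered inflated-pod: (87 − 84.9375)² / 84.9375 = 0.0501
  terminal-flowered constricted-pod: (29 − 28.3125)² / 28.3125 = 0.0167
χ² = 0.0026 + 0.0442 + 0.0501 + 0.0167 = 0.1136 ≈ 0.114
Degrees of freedom = 4 − 1 = 3; critical value at α = 0.05 is 7.815.
Since 0.114 < 7.815, we fail to reject the null hypothesis — the data are consistent with the 9:3:3:1 ratio.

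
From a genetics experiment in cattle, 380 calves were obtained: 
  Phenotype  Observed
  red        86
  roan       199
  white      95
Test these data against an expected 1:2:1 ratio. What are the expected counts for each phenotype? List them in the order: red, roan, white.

95, 190, 95

Under the 1:2:1 hypothesis (Σ ratio = 4, N = 380):
  red: 380 × 1/4 = 95
  roan: 380 × 2/4 = 190
  white: 380 × 1/4 = 95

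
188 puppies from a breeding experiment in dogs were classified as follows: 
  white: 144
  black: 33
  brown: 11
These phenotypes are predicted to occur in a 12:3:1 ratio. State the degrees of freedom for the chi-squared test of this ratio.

A goodness-of-fit test with 3 phenotype classes has df = 3 − 1 = 2.

2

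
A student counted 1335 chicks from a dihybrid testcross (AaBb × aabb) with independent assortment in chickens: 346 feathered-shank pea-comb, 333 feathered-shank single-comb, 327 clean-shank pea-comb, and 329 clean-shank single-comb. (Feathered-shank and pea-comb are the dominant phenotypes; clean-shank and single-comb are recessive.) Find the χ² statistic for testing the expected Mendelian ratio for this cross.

0.655

A dihybrid testcross with independent assortment gives a 1:1:1:1 ratio.
Under the 1:1:1:1 hypothesis (Σ ratio = 4, N = 1335):
  feathered-shank pea-comb: 1335 × 1/4 = 333.75
  feathered-shank single-comb: 1335 × 1/4 = 333.75
  clean-shank pea-comb: 1335 × 1/4 = 333.75
  clean-shank single-comb: 1335 × 1/4 = 333.75
χ² = Σ (O − E)² / E
  feathered-shank pea-comb: (346 − 333.75)² / 333.75 = 0.4496
  feathered-shank single-comb: (333 − 333.75)² / 333.75 = 0.0017
  clean-shank pea-comb: (327 − 333.75)² / 333.75 = 0.1365
  clean-shank single-comb: (329 − 333.75)² / 333.75 = 0.0676
χ² = 0.4496 + 0.0017 + 0.1365 + 0.0676 = 0.6554 ≈ 0.655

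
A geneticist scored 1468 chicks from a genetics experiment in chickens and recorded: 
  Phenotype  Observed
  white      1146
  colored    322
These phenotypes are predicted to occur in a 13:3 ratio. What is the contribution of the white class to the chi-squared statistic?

Total ratio parts = 16. Expected numbers out of 1468:
  white: 1468 × 13/16 = 1192.75
  colored: 1468 × 3/16 = 275.25
Contribution of white: (1146 − 1192.75)² / 1192.75 = 1.8324

1.832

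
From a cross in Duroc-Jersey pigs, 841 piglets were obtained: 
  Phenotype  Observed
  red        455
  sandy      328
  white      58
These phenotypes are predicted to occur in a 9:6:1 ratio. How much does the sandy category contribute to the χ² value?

Expected counts for N = 841 under a 9:6:1 ratio (total parts = 16):
  red: 841 × 9/16 = 473.0625
  sandy: 841 × 6/16 = 315.375
  white: 841 × 1/16 = 52.5625
Contribution of sandy: (328 − 315.375)² / 315.375 = 0.5054

0.505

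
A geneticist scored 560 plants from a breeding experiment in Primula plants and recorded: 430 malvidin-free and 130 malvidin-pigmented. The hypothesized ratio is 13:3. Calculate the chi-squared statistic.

7.326

The 13:3 ratio has 16 parts, so with N = 560 the expected counts are:
  malvidin-free: 560 × 13/16 = 455
  malvidin-pigmented: 560 × 3/16 = 105
χ² = Σ (O − E)² / E
  malvidin-free: (430 − 455)² / 455 = 1.3736
  malvidin-pigmented: (130 − 105)² / 105 = 5.9524
χ² = 1.3736 + 5.9524 = 7.326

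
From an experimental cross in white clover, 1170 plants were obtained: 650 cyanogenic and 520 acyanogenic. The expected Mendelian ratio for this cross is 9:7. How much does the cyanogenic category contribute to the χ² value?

Under the 9:7 hypothesis (Σ ratio = 16, N = 1170):
  cyanogenic: 1170 × 9/16 = 658.125
  acyanogenic: 1170 × 7/16 = 511.875
Contribution of cyanogenic: (650 − 658.125)² / 658.125 = 0.1003

0.100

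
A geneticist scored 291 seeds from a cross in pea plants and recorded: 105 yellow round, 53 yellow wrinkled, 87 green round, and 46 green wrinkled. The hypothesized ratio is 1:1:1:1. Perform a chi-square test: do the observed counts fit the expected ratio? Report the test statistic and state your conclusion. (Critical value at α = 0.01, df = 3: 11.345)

Expected counts for N = 291 under a 1:1:1:1 ratio (total parts = 4):
  yellow round: 291 × 1/4 = 72.75
  yellow wrinkled: 291 × 1/4 = 72.75
  green round: 291 × 1/4 = 72.75
  green wrinkled: 291 × 1/4 = 72.75
χ² = Σ (O − E)² / E
  yellow round: (105 − 72.75)² / 72.75 = 14.2964
  yellow wrinkled: (53 − 72.75)² / 72.75 = 5.3617
  green round: (87 − 72.75)² / 72.75 = 2.7912
  green wrinkled: (46 − 72.75)² / 72.75 = 9.8359
χ² = 14.2964 + 5.3617 + 2.7912 + 9.8359 = 32.2852 ≈ 32.285
Degrees of freedom = 4 − 1 = 3; critical value at α = 0.01 is 11.345.
Since 32.285 > 11.345, we reject the null hypothesis — the data do not fit the 1:1:1:1 ratio.

32.285; not consistent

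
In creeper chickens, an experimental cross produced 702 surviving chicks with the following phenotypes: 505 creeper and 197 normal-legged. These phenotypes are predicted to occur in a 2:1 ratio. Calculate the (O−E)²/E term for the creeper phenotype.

2.925

The 2:1 ratio has 3 parts, so with N = 702 the expected counts are:
  creeper: 702 × 2/3 = 468
  normal-legged: 702 × 1/3 = 234
Contribution of creeper: (505 − 468)² / 468 = 2.9252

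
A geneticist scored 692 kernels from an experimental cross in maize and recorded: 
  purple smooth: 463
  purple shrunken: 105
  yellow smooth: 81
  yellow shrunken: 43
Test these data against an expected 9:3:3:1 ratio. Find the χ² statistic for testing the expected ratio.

Expected counts for N = 692 under a 9:3:3:1 ratio (total parts = 16):
  purple smooth: 692 × 9/16 = 389.25
  purple shrunken: 692 × 3/16 = 129.75
  yellow smooth: 692 × 3/16 = 129.75
  yellow shrunken: 692 × 1/16 = 43.25
χ² = Σ (O − E)² / E
  purple smooth: (463 − 389.25)² / 389.25 = 13.9732
  purple shrunken: (105 − 129.75)² / 129.75 = 4.7211
  yellow smooth: (81 − 129.75)² / 129.75 = 18.3165
  yellow shrunken: (43 − 43.25)² / 43.25 = 0.0014
χ² = 13.9732 + 4.7211 + 18.3165 + 0.0014 = 37.0122 ≈ 37.012

37.012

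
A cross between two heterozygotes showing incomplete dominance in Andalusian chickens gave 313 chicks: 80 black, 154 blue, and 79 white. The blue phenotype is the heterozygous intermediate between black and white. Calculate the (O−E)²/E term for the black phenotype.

With incomplete dominance, a heterozygote × heterozygote cross gives a 1:2:1 phenotypic ratio.
Total ratio parts = 4. Expected numbers out of 313:
  black: 313 × 1/4 = 78.25
  blue: 313 × 2/4 = 156.5
  white: 313 × 1/4 = 78.25
Contribution of black: (80 − 78.25)² / 78.25 = 0.0391

0.039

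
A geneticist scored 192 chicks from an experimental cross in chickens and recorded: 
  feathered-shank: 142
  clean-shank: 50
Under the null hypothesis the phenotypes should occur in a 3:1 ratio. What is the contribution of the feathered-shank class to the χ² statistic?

0.028

Total ratio parts = 4. Expected numbers out of 192:
  feathered-shank: 192 × 3/4 = 144
  clean-shank: 192 × 1/4 = 48
Contribution of feathered-shank: (142 − 144)² / 144 = 0.0278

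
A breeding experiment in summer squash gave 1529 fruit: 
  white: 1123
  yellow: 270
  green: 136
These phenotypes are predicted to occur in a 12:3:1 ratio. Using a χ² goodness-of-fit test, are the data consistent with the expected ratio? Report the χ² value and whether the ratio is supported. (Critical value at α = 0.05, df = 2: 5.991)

18.574; not consistent

The 12:3:1 ratio has 16 parts, so with N = 1529 the expected counts are:
  white: 1529 × 12/16 = 1146.75
  yellow: 1529 × 3/16 = 286.6875
  green: 1529 × 1/16 = 95.5625
χ² = Σ (O − E)² / E
  white: (1123 − 1146.75)² / 1146.75 = 0.4919
  yellow: (270 − 286.6875)² / 286.6875 = 0.9713
  green: (136 − 95.5625)² / 95.5625 = 17.1112
χ² = 0.4919 + 0.9713 + 17.1112 = 18.5744 ≈ 18.574
Degrees of freedom = 3 − 1 = 2; critical value at α = 0.05 is 5.991.
Since 18.574 > 5.991, we reject the null hypothesis — the data do not fit the 12:3:1 ratio.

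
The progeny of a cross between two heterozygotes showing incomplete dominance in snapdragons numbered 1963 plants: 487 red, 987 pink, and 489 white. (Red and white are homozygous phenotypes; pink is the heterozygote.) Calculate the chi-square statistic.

0.066

With incomplete dominance, a heterozygote × heterozygote cross gives a 1:2:1 phenotypic ratio.
The 1:2:1 ratio has 4 parts, so with N = 1963 the expected counts are:
  red: 1963 × 1/4 = 490.75
  pink: 1963 × 2/4 = 981.5
  white: 1963 × 1/4 = 490.75
χ² = Σ (O − E)² / E
  red: (487 − 490.75)² / 490.75 = 0.0287
  pink: (987 − 981.5)² / 981.5 = 0.0308
  white: (489 − 490.75)² / 490.75 = 0.0062
χ² = 0.0287 + 0.0308 + 0.0062 = 0.0657 ≈ 0.066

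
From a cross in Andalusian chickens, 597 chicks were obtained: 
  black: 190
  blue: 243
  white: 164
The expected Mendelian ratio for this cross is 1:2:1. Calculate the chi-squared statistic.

22.903

Expected counts for N = 597 under a 1:2:1 ratio (total parts = 4):
  black: 597 × 1/4 = 149.25
  blue: 597 × 2/4 = 298.5
  white: 597 × 1/4 = 149.25
χ² = Σ (O − E)² / E
  black: (190 − 149.25)² / 149.25 = 11.1260
  blue: (243 − 298.5)² / 298.5 = 10.3191
  white: (164 − 149.25)² / 149.25 = 1.4577
χ² = 11.1260 + 10.3191 + 1.4577 = 22.9028 ≈ 22.903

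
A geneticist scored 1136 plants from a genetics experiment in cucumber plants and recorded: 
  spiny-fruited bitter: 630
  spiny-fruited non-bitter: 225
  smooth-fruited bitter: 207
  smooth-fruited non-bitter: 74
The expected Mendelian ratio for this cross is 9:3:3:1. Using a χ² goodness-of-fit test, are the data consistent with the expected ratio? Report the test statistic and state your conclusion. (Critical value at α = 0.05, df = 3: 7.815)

1.099; consistent

The 9:3:3:1 ratio has 16 parts, so with N = 1136 the expected counts are:
  spiny-fruited bitter: 1136 × 9/16 = 639
  spiny-fruited non-bitter: 1136 × 3/16 = 213
  smooth-fruited bitter: 1136 × 3/16 = 213
  smooth-fruited non-bitter: 1136 × 1/16 = 71
χ² = Σ (O − E)² / E
  spiny-fruited bitter: (630 − 639)² / 639 = 0.1268
  spiny-fruited non-bitter: (225 − 213)² / 213 = 0.6761
  smooth-fruited bitter: (207 − 213)² / 213 = 0.1690
  smooth-fruited non-bitter: (74 − 71)² / 71 = 0.1268
χ² = 0.1268 + 0.6761 + 0.1690 + 0.1268 = 1.0987 ≈ 1.099
Degrees of freedom = 4 − 1 = 3; critical value at α = 0.05 is 7.815.
Since 1.099 < 7.815, we fail to reject the null hypothesis — the data are consistent with the 9:3:3:1 ratio.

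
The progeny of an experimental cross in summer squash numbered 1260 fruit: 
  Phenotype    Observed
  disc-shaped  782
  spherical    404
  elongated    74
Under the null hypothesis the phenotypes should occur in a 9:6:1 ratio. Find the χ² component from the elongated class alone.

0.287

Total ratio parts = 16. Expected numbers out of 1260:
  disc-shaped: 1260 × 9/16 = 708.75
  spherical: 1260 × 6/16 = 472.5
  elongated: 1260 × 1/16 = 78.75
Contribution of elongated: (74 − 78.75)² / 78.75 = 0.2865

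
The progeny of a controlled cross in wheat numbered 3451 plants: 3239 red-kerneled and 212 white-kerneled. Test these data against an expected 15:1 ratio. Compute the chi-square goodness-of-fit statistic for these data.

0.067

Expected counts for N = 3451 under a 15:1 ratio (total parts = 16):
  red-kerneled: 3451 × 15/16 = 3235.3125
  white-kerneled: 3451 × 1/16 = 215.6875
χ² = Σ (O − E)² / E
  red-kerneled: (3239 − 3235.3125)² / 3235.3125 = 0.0042
  white-kerneled: (212 − 215.6875)² / 215.6875 = 0.0630
χ² = 0.0042 + 0.0630 = 0.0672 ≈ 0.067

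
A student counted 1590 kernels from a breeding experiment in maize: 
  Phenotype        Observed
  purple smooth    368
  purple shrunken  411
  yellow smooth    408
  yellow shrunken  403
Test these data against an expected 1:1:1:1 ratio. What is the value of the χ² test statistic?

3.001

Under the 1:1:1:1 hypothesis (Σ ratio = 4, N = 1590):
  purple smooth: 1590 × 1/4 = 397.5
  purple shrunken: 1590 × 1/4 = 397.5
  yellow smooth: 1590 × 1/4 = 397.5
  yellow shrunken: 1590 × 1/4 = 397.5
χ² = Σ (O − E)² / E
  purple smooth: (368 − 397.5)² / 397.5 = 2.1893
  purple shrunken: (411 − 397.5)² / 397.5 = 0.4585
  yellow smooth: (408 − 397.5)² / 397.5 = 0.2774
  yellow shrunken: (403 − 397.5)² / 397.5 = 0.0761
χ² = 2.1893 + 0.4585 + 0.2774 + 0.0761 = 3.0013 ≈ 3.001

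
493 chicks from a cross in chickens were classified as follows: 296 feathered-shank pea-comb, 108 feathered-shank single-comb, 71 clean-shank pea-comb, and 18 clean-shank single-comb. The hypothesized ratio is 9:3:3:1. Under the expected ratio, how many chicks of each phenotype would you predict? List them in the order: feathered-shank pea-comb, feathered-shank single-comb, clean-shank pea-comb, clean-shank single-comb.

277.3125, 92.4375, 92.4375, 30.8125

Under the 9:3:3:1 hypothesis (Σ ratio = 16, N = 493):
  feathered-shank pea-comb: 493 × 9/16 = 277.3125
  feathered-shank single-comb: 493 × 3/16 = 92.4375
  clean-shank pea-comb: 493 × 3/16 = 92.4375
  clean-shank single-comb: 493 × 1/16 = 30.8125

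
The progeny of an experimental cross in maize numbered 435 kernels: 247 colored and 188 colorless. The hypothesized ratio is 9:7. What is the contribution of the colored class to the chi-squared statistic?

0.022

Expected counts for N = 435 under a 9:7 ratio (total parts = 16):
  colored: 435 × 9/16 = 244.6875
  colorless: 435 × 7/16 = 190.3125
Contribution of colored: (247 − 244.6875)² / 244.6875 = 0.0219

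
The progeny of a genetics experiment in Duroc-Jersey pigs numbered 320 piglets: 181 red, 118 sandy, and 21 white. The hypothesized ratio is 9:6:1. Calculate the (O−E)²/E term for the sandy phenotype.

0.033

Total ratio parts = 16. Expected numbers out of 320:
  red: 320 × 9/16 = 180
  sandy: 320 × 6/16 = 120
  white: 320 × 1/16 = 20
Contribution of sandy: (118 − 120)² / 120 = 0.0333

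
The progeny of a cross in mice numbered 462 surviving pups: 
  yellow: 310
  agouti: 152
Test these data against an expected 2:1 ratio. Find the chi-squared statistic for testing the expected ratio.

Under the 2:1 hypothesis (Σ ratio = 3, N = 462):
  yellow: 462 × 2/3 = 308
  agouti: 462 × 1/3 = 154
χ² = Σ (O − E)² / E
  yellow: (310 − 308)² / 308 = 0.0130
  agouti: (152 − 154)² / 154 = 0.0260
χ² = 0.0130 + 0.0260 = 0.039

0.039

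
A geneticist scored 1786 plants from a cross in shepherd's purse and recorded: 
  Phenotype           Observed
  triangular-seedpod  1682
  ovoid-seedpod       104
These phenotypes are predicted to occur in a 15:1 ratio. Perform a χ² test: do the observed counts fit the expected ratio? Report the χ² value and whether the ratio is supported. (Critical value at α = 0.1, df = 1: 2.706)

The 15:1 ratio has 16 parts, so with N = 1786 the expected counts are:
  triangular-seedpod: 1786 × 15/16 = 1674.375
  ovoid-seedpod: 1786 × 1/16 = 111.625
χ² = Σ (O − E)² / E
  triangular-seedpod: (1682 − 1674.375)² / 1674.375 = 0.0347
  ovoid-seedpod: (104 − 111.625)² / 111.625 = 0.5209
χ² = 0.0347 + 0.5209 = 0.5556 ≈ 0.556
Degrees of freedom = 2 − 1 = 1; critical value at α = 0.1 is 2.706.
Since 0.556 < 2.706, we fail to reject the null hypothesis — the data are consistent with the 15:1 ratio.

0.556; consistent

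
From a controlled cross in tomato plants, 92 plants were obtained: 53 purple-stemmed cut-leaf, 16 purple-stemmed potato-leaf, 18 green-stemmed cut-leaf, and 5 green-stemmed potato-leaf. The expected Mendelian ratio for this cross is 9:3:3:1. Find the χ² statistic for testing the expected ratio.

Under the 9:3:3:1 hypothesis (Σ ratio = 16, N = 92):
  purple-stemmed cut-leaf: 92 × 9/16 = 51.75
  purple-stemmed potato-leaf: 92 × 3/16 = 17.25
  green-stemmed cut-leaf: 92 × 3/16 = 17.25
  green-stemmed potato-leaf: 92 × 1/16 = 5.75
χ² = Σ (O − E)² / E
  purple-stemmed cut-leaf: (53 − 51.75)² / 51.75 = 0.0302
  purple-stemmed potato-leaf: (16 − 17.25)² / 17.25 = 0.0906
  green-stemmed cut-leaf: (18 − 17.25)² / 17.25 = 0.0326
  green-stemmed potato-leaf: (5 − 5.75)² / 5.75 = 0.0978
χ² = 0.0302 + 0.0906 + 0.0326 + 0.0978 = 0.2512 ≈ 0.251

0.251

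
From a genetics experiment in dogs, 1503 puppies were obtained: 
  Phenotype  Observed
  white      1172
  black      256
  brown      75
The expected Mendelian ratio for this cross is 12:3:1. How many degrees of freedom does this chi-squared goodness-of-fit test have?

A goodness-of-fit test with 3 phenotype classes has df = 3 − 1 = 2.

2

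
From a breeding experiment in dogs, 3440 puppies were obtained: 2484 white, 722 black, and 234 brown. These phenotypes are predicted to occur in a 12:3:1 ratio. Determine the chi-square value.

14.443

Total ratio parts = 16. Expected numbers out of 3440:
  white: 3440 × 12/16 = 2580
  black: 3440 × 3/16 = 645
  brown: 3440 × 1/16 = 215
χ² = Σ (O − E)² / E
  white: (2484 − 2580)² / 2580 = 3.5721
  black: (722 − 645)² / 645 = 9.1922
  brown: (234 − 215)² / 215 = 1.6791
χ² = 3.5721 + 9.1922 + 1.6791 = 14.4434 ≈ 14.443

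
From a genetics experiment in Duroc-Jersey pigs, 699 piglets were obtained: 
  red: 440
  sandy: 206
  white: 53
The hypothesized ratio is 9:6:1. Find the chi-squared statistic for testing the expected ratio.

Expected counts for N = 699 under a 9:6:1 ratio (total parts = 16):
  red: 699 × 9/16 = 393.1875
  sandy: 699 × 6/16 = 262.125
  white: 699 × 1/16 = 43.6875
χ² = Σ (O − E)² / E
  red: (440 − 393.1875)² / 393.1875 = 5.5734
  sandy: (206 − 262.125)² / 262.125 = 12.0172
  white: (53 − 43.6875)² / 43.6875 = 1.9851
χ² = 5.5734 + 12.0172 + 1.9851 = 19.5757 ≈ 19.576

19.576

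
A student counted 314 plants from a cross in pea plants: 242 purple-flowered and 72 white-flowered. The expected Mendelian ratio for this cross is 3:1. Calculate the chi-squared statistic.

0.718

Total ratio parts = 4. Expected numbers out of 314:
  purple-flowered: 314 × 3/4 = 235.5
  white-flowered: 314 × 1/4 = 78.5
χ² = Σ (O − E)² / E
  purple-flowered: (242 − 235.5)² / 235.5 = 0.1794
  white-flowered: (72 − 78.5)² / 78.5 = 0.5382
χ² = 0.1794 + 0.5382 = 0.7176 ≈ 0.718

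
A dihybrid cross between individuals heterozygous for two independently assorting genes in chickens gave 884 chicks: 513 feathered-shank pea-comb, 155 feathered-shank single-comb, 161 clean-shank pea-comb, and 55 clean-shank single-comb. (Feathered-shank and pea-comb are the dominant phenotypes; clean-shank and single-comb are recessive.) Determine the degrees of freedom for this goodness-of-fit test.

A dihybrid F₂ with independent assortment and complete dominance at both loci gives a 9:3:3:1 phenotypic ratio.
A goodness-of-fit test with 4 phenotype classes has df = 4 − 1 = 3.

3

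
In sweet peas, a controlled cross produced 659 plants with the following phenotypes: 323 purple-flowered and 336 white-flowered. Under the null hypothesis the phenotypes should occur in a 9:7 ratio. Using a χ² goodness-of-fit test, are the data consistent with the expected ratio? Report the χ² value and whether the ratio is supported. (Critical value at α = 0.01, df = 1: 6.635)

Total ratio parts = 16. Expected numbers out of 659:
  purple-flowered: 659 × 9/16 = 370.6875
  white-flowered: 659 × 7/16 = 288.3125
χ² = Σ (O − E)² / E
  purple-flowered: (323 − 370.6875)² / 370.6875 = 6.1348
  white-flowered: (336 − 288.3125)² / 288.3125 = 7.8876
χ² = 6.1348 + 7.8876 = 14.0224 ≈ 14.022
Degrees of freedom = 2 − 1 = 1; critical value at α = 0.01 is 6.635.
Since 14.022 > 6.635, we reject the null hypothesis — the data do not fit the 9:7 ratio.

14.022; not consistent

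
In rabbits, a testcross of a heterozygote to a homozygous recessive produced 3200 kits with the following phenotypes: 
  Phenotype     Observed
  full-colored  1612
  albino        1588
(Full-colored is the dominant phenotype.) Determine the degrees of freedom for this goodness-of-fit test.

A testcross of a heterozygote (Aa × aa) gives a 1:1 phenotypic ratio.
A goodness-of-fit test with 2 phenotype classes has df = 2 − 1 = 1.

1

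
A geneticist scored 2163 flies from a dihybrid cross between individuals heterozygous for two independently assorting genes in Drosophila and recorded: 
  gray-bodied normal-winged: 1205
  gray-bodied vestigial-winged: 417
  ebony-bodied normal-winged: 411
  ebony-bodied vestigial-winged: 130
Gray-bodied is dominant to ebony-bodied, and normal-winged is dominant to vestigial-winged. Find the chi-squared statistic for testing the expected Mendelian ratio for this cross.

0.707

A dihybrid F₂ with independent assortment and complete dominance at both loci gives a 9:3:3:1 phenotypic ratio.
The 9:3:3:1 ratio has 16 parts, so with N = 2163 the expected counts are:
  gray-bodied normal-winged: 2163 × 9/16 = 1216.6875
  gray-bodied vestigial-winged: 2163 × 3/16 = 405.5625
  ebony-bodied normal-winged: 2163 × 3/16 = 405.5625
  ebony-bodied vestigial-winged: 2163 × 1/16 = 135.1875
χ² = Σ (O − E)² / E
  gray-bodied normal-winged: (1205 − 1216.6875)² / 1216.6875 = 0.1123
  gray-bodied vestigial-winged: (417 − 405.5625)² / 405.5625 = 0.3226
  ebony-bodied normal-winged: (411 − 405.5625)² / 405.5625 = 0.0729
  ebony-bodied vestigial-winged: (130 − 135.1875)² / 135.1875 = 0.1991
χ² = 0.1123 + 0.3226 + 0.0729 + 0.1991 = 0.7069 ≈ 0.707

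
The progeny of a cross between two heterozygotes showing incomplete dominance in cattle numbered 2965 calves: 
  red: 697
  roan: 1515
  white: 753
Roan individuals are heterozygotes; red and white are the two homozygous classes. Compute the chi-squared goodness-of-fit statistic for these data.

3.540

With incomplete dominance, a heterozygote × heterozygote cross gives a 1:2:1 phenotypic ratio.
Under the 1:2:1 hypothesis (Σ ratio = 4, N = 2965):
  red: 2965 × 1/4 = 741.25
  roan: 2965 × 2/4 = 1482.5
  white: 2965 × 1/4 = 741.25
χ² = Σ (O − E)² / E
  red: (697 − 741.25)² / 741.25 = 2.6416
  roan: (1515 − 1482.5)² / 1482.5 = 0.7125
  white: (753 − 741.25)² / 741.25 = 0.1863
χ² = 2.6416 + 0.7125 + 0.1863 = 3.5404 ≈ 3.540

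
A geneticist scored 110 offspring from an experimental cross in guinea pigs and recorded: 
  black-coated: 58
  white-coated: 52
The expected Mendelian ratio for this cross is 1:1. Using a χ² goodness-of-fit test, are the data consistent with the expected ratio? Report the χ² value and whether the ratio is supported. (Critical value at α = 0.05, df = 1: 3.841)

0.327; consistent

The 1:1 ratio has 2 parts, so with N = 110 the expected counts are:
  black-coated: 110 × 1/2 = 55
  white-coated: 110 × 1/2 = 55
χ² = Σ (O − E)² / E
  black-coated: (58 − 55)² / 55 = 0.1636
  white-coated: (52 − 55)² / 55 = 0.1636
χ² = 0.1636 + 0.1636 = 0.3272 ≈ 0.327
Degrees of freedom = 2 − 1 = 1; critical value at α = 0.05 is 3.841.
Since 0.327 < 3.841, we fail to reject the null hypothesis — the data are consistent with the 1:1 ratio.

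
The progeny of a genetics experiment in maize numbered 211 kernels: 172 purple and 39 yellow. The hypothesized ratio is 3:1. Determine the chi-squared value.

4.779

Total ratio parts = 4. Expected numbers out of 211:
  purple: 211 × 3/4 = 158.25
  yellow: 211 × 1/4 = 52.75
χ² = Σ (O − E)² / E
  purple: (172 − 158.25)² / 158.25 = 1.1947
  yellow: (39 − 52.75)² / 52.75 = 3.5841
χ² = 1.1947 + 3.5841 = 4.7788 ≈ 4.779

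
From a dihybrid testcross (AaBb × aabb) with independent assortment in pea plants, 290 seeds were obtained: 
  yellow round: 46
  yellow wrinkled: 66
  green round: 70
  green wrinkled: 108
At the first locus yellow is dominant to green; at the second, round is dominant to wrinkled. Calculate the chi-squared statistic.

A dihybrid testcross with independent assortment gives a 1:1:1:1 ratio.
Under the 1:1:1:1 hypothesis (Σ ratio = 4, N = 290):
  yellow round: 290 × 1/4 = 72.5
  yellow wrinkled: 290 × 1/4 = 72.5
  green round: 290 × 1/4 = 72.5
  green wrinkled: 290 × 1/4 = 72.5
χ² = Σ (O − E)² / E
  yellow round: (46 − 72.5)² / 72.5 = 9.6862
  yellow wrinkled: (66 − 72.5)² / 72.5 = 0.5828
  green round: (70 − 72.5)² / 72.5 = 0.0862
  green wrinkled: (108 − 72.5)² / 72.5 = 17.3828
χ² = 9.6862 + 0.5828 + 0.0862 + 17.3828 = 27.738

27.738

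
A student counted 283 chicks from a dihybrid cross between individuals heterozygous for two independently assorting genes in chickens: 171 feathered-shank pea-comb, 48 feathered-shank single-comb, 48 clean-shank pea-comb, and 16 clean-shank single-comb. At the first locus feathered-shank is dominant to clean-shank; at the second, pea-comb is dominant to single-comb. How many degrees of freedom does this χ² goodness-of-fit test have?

3

A dihybrid F₂ with independent assortment and complete dominance at both loci gives a 9:3:3:1 phenotypic ratio.
A goodness-of-fit test with 4 phenotype classes has df = 4 − 1 = 3.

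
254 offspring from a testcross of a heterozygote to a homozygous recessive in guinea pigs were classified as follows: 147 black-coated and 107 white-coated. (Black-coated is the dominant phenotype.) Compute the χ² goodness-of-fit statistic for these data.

A testcross of a heterozygote (Aa × aa) gives a 1:1 phenotypic ratio.
Under the 1:1 hypothesis (Σ ratio = 2, N = 254):
  black-coated: 254 × 1/2 = 127
  white-coated: 254 × 1/2 = 127
χ² = Σ (O − E)² / E
  black-coated: (147 − 127)² / 127 = 3.1496
  white-coated: (107 − 127)² / 127 = 3.1496
χ² = 3.1496 + 3.1496 = 6.2992 ≈ 6.299

6.299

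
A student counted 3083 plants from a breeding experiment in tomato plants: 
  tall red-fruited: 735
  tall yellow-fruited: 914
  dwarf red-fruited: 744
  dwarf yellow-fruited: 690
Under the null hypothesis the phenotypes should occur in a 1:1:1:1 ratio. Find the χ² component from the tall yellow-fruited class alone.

The 1:1:1:1 ratio has 4 parts, so with N = 3083 the expected counts are:
  tall red-fruited: 3083 × 1/4 = 770.75
  tall yellow-fruited: 3083 × 1/4 = 770.75
  dwarf red-fruited: 3083 × 1/4 = 770.75
  dwarf yellow-fruited: 3083 × 1/4 = 770.75
Contribution of tall yellow-fruited: (914 − 770.75)² / 770.75 = 26.6241

26.624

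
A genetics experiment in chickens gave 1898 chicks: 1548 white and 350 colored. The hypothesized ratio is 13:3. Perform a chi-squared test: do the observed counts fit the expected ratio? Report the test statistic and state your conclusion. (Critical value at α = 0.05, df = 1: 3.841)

0.119; consistent

Total ratio parts = 16. Expected numbers out of 1898:
  white: 1898 × 13/16 = 1542.125
  colored: 1898 × 3/16 = 355.875
χ² = Σ (O − E)² / E
  white: (1548 − 1542.125)² / 1542.125 = 0.0224
  colored: (350 − 355.875)² / 355.875 = 0.0970
χ² = 0.0224 + 0.0970 = 0.1194 ≈ 0.119
Degrees of freedom = 2 − 1 = 1; critical value at α = 0.05 is 3.841.
Since 0.119 < 3.841, we fail to reject the null hypothesis — the data are consistent with the 13:3 ratio.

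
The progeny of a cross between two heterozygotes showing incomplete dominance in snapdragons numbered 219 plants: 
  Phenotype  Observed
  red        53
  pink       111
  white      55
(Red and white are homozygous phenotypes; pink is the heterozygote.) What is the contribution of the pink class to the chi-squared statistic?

0.021

With incomplete dominance, a heterozygote × heterozygote cross gives a 1:2:1 phenotypic ratio.
Expected counts for N = 219 under a 1:2:1 ratio (total parts = 4):
  red: 219 × 1/4 = 54.75
  pink: 219 × 2/4 = 109.5
  white: 219 × 1/4 = 54.75
Contribution of pink: (111 − 109.5)² / 109.5 = 0.0205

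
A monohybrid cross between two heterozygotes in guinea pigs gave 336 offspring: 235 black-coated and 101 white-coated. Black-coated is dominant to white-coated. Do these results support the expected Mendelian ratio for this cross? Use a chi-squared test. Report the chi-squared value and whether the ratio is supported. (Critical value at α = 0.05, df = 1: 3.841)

For a monohybrid cross between heterozygotes with complete dominance, the expected phenotypic ratio is 3:1.
Expected counts for N = 336 under a 3:1 ratio (total parts = 4):
  black-coated: 336 × 3/4 = 252
  white-coated: 336 × 1/4 = 84
χ² = Σ (O − E)² / E
  black-coated: (235 − 252)² / 252 = 1.1468
  white-coated: (101 − 84)² / 84 = 3.4405
χ² = 1.1468 + 3.4405 = 4.5873 ≈ 4.587
Degrees of freedom = 2 − 1 = 1; critical value at α = 0.05 is 3.841.
Since 4.587 > 3.841, we reject the null hypothesis — the data do not fit the 3:1 ratio.

4.587; not consistent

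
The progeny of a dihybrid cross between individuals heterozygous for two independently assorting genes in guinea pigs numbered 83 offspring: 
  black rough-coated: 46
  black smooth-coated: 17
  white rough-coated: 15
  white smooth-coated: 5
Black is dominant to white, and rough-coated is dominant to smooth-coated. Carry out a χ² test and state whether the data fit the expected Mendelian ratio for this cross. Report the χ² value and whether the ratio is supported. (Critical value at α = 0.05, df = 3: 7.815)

0.170; consistent

A dihybrid F₂ with independent assortment and complete dominance at both loci gives a 9:3:3:1 phenotypic ratio.
Under the 9:3:3:1 hypothesis (Σ ratio = 16, N = 83):
  black rough-coated: 83 × 9/16 = 46.6875
  black smooth-coated: 83 × 3/16 = 15.5625
  white rough-coated: 83 × 3/16 = 15.5625
  white smooth-coated: 83 × 1/16 = 5.1875
χ² = Σ (O − E)² / E
  black rough-coated: (46 − 46.6875)² / 46.6875 = 0.0101
  black smooth-coated: (17 − 15.5625)² / 15.5625 = 0.1328
  white rough-coated: (15 − 15.5625)² / 15.5625 = 0.0203
  white smooth-coated: (5 − 5.1875)² / 5.1875 = 0.0068
χ² = 0.0101 + 0.1328 + 0.0203 + 0.0068 = 0.170
Degrees of freedom = 4 − 1 = 3; critical value at α = 0.05 is 7.815.
Since 0.170 < 7.815, we fail to reject the null hypothesis — the data are consistent with the 9:3:3:1 ratio.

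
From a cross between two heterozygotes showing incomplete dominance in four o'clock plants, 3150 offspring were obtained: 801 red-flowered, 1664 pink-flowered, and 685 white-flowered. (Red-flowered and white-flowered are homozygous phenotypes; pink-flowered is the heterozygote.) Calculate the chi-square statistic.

18.602

With incomplete dominance, a heterozygote × heterozygote cross gives a 1:2:1 phenotypic ratio.
The 1:2:1 ratio has 4 parts, so with N = 3150 the expected counts are:
  red-flowered: 3150 × 1/4 = 787.5
  pink-flowered: 3150 × 2/4 = 1575
  white-flowered: 3150 × 1/4 = 787.5
χ² = Σ (O − E)² / E
  red-flowered: (801 − 787.5)² / 787.5 = 0.2314
  pink-flowered: (1664 − 1575)² / 1575 = 5.0292
  white-flowered: (685 − 787.5)² / 787.5 = 13.3413
χ² = 0.2314 + 5.0292 + 13.3413 = 18.6019 ≈ 18.602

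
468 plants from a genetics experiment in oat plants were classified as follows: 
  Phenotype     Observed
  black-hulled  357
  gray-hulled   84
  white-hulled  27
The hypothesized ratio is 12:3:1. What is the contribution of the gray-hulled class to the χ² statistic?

0.160

Under the 12:3:1 hypothesis (Σ ratio = 16, N = 468):
  black-hulled: 468 × 12/16 = 351
  gray-hulled: 468 × 3/16 = 87.75
  white-hulled: 468 × 1/16 = 29.25
Contribution of gray-hulled: (84 − 87.75)² / 87.75 = 0.1603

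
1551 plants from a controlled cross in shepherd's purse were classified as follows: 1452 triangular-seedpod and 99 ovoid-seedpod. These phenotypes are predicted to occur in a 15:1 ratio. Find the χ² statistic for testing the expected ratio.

Total ratio parts = 16. Expected numbers out of 1551:
  triangular-seedpod: 1551 × 15/16 = 1454.0625
  ovoid-seedpod: 1551 × 1/16 = 96.9375
χ² = Σ (O − E)² / E
  triangular-seedpod: (1452 − 1454.0625)² / 1454.0625 = 0.0029
  ovoid-seedpod: (99 − 96.9375)² / 96.9375 = 0.0439
χ² = 0.0029 + 0.0439 = 0.0468 ≈ 0.047

0.047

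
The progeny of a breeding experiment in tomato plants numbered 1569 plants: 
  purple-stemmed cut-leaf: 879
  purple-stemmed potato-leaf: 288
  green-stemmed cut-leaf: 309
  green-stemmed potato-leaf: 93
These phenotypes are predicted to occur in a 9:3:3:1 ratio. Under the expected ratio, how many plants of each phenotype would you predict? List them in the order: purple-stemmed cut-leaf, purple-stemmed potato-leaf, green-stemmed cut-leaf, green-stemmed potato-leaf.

The 9:3:3:1 ratio has 16 parts, so with N = 1569 the expected counts are:
  purple-stemmed cut-leaf: 1569 × 9/16 = 882.5625
  purple-stemmed potato-leaf: 1569 × 3/16 = 294.1875
  green-stemmed cut-leaf: 1569 × 3/16 = 294.1875
  green-stemmed potato-leaf: 1569 × 1/16 = 98.0625

882.5625, 294.1875, 294.1875, 98.0625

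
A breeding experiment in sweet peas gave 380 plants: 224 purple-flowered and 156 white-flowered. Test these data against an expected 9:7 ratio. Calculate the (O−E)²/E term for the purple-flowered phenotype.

0.492

Under the 9:7 hypothesis (Σ ratio = 16, N = 380):
  purple-flowered: 380 × 9/16 = 213.75
  white-flowered: 380 × 7/16 = 166.25
Contribution of purple-flowered: (224 − 213.75)² / 213.75 = 0.4915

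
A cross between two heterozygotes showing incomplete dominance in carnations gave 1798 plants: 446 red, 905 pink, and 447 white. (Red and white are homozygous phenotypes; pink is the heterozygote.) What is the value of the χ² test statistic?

0.081

With incomplete dominance, a heterozygote × heterozygote cross gives a 1:2:1 phenotypic ratio.
Expected counts for N = 1798 under a 1:2:1 ratio (total parts = 4):
  red: 1798 × 1/4 = 449.5
  pink: 1798 × 2/4 = 899
  white: 1798 × 1/4 = 449.5
χ² = Σ (O − E)² / E
  red: (446 − 449.5)² / 449.5 = 0.0273
  pink: (905 − 899)² / 899 = 0.0400
  white: (447 − 449.5)² / 449.5 = 0.0139
χ² = 0.0273 + 0.0400 + 0.0139 = 0.0812 ≈ 0.081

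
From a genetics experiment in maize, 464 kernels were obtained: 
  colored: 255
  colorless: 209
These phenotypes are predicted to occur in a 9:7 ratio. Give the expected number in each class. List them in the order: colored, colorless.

Under the 9:7 hypothesis (Σ ratio = 16, N = 464):
  colored: 464 × 9/16 = 261
  colorless: 464 × 7/16 = 203

261, 203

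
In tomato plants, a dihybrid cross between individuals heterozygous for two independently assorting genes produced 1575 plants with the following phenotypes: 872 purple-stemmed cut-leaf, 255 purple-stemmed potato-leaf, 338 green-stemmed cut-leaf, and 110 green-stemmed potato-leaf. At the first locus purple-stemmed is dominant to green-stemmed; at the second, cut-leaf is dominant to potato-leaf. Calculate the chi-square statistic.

A dihybrid F₂ with independent assortment and complete dominance at both loci gives a 9:3:3:1 phenotypic ratio.
Under the 9:3:3:1 hypothesis (Σ ratio = 16, N = 1575):
  purple-stemmed cut-leaf: 1575 × 9/16 = 885.9375
  purple-stemmed potato-leaf: 1575 × 3/16 = 295.3125
  green-stemmed cut-leaf: 1575 × 3/16 = 295.3125
  green-stemmed potato-leaf: 1575 × 1/16 = 98.4375
χ² = Σ (O − E)² / E
  purple-stemmed cut-leaf: (872 − 885.9375)² / 885.9375 = 0.2193
  purple-stemmed potato-leaf: (255 − 295.3125)² / 295.3125 = 5.5030
  green-stemmed cut-leaf: (338 − 295.3125)² / 295.3125 = 6.1705
  green-stemmed potato-leaf: (110 − 98.4375)² / 98.4375 = 1.3581
χ² = 0.2193 + 5.5030 + 6.1705 + 1.3581 = 13.2509 ≈ 13.251

13.251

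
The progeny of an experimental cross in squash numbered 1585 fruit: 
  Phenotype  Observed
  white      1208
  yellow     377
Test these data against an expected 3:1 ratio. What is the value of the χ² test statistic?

1.247

The 3:1 ratio has 4 parts, so with N = 1585 the expected counts are:
  white: 1585 × 3/4 = 1188.75
  yellow: 1585 × 1/4 = 396.25
χ² = Σ (O − E)² / E
  white: (1208 − 1188.75)² / 1188.75 = 0.3117
  yellow: (377 − 396.25)² / 396.25 = 0.9352
χ² = 0.3117 + 0.9352 = 1.2469 ≈ 1.247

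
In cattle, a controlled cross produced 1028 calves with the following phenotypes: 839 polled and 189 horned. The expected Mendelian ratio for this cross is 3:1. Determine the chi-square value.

23.990

Under the 3:1 hypothesis (Σ ratio = 4, N = 1028):
  polled: 1028 × 3/4 = 771
  horned: 1028 × 1/4 = 257
χ² = Σ (O − E)² / E
  polled: (839 − 771)² / 771 = 5.9974
  horned: (189 − 257)² / 257 = 17.9922
χ² = 5.9974 + 17.9922 = 23.9896 ≈ 23.990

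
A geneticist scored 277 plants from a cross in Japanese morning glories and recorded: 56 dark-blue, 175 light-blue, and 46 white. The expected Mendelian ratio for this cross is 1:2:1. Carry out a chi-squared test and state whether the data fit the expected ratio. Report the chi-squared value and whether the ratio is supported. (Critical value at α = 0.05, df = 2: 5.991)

The 1:2:1 ratio has 4 parts, so with N = 277 the expected counts are:
  dark-blue: 277 × 1/4 = 69.25
  light-blue: 277 × 2/4 = 138.5
  white: 277 × 1/4 = 69.25
χ² = Σ (O − E)² / E
  dark-blue: (56 − 69.25)² / 69.25 = 2.5352
  light-blue: (175 − 138.5)² / 138.5 = 9.6191
  white: (46 − 69.25)² / 69.25 = 7.8060
χ² = 2.5352 + 9.6191 + 7.8060 = 19.9603 ≈ 19.960
Degrees of freedom = 3 − 1 = 2; critical value at α = 0.05 is 5.991.
Since 19.960 > 5.991, we reject the null hypothesis — the data do not fit the 1:2:1 ratio.

19.960; not consistent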